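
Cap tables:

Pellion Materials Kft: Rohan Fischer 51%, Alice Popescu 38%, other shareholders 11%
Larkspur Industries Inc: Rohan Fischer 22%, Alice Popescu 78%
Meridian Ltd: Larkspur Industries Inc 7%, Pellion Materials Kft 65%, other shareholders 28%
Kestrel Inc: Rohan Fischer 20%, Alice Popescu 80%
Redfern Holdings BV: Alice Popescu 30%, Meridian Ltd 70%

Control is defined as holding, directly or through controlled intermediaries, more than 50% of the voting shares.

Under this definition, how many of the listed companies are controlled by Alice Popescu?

Alice holds 78% of Larkspur, so Alice controls Larkspur.
Alice holds 80% of Kestrel, so Alice controls Kestrel.
No other company's threshold is met.
Alice controls 2 companies.

2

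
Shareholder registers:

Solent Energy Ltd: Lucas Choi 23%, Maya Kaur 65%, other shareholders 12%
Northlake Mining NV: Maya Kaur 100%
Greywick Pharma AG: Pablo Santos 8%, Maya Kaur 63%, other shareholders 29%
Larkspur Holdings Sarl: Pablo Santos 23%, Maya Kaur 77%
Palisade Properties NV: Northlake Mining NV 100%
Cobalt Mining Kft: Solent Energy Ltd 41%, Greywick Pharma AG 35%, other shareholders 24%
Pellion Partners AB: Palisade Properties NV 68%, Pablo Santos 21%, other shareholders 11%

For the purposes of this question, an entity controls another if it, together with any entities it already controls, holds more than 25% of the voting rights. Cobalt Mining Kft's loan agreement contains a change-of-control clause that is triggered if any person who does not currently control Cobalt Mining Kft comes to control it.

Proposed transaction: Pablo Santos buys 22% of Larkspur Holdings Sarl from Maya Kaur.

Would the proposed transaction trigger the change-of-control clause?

The purchase adds only to Pablo's holdings (Maya's stake shrinks), so Pablo is the only person who could newly come to control Cobalt.
Pablo's largest direct stake is 23% in Larkspur, which does not meet the threshold, so Pablo controls no company.
Neither Pablo nor any entity Pablo controls holds any voting interest in Cobalt.
So before the transaction, Pablo does not control Cobalt.
After the purchase, Pablo's direct stake in Larkspur rises to 23% + 22% = 45%, and Maya's stake falls to 55%.
Pablo holds 45% of Larkspur, so Pablo controls Larkspur.
After the transaction, neither Pablo nor any entity Pablo controls holds a voting interest in Cobalt, so Pablo still does not control it.
No new person acquires control, so the clause is not triggered.

No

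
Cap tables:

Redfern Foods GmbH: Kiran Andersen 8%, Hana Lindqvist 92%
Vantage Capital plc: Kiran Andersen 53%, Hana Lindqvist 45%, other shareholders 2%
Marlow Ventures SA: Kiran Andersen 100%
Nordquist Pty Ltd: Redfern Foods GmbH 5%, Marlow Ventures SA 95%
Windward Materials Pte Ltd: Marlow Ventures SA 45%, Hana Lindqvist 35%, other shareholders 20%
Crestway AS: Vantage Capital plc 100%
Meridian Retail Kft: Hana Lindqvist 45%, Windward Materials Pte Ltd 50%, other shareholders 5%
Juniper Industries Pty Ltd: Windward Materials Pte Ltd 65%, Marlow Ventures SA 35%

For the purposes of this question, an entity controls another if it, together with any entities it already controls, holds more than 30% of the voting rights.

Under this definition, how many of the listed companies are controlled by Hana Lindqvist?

Hana holds 92% of Redfern, so Hana controls Redfern.
Hana holds 45% of Vantage, so Hana controls Vantage.
Hana holds 35% of Windward, so Hana controls Windward.
Vantage holds 100% of Crestway, so Hana controls Crestway.
Hana and Windward together hold 45% + 50% = 95% of Meridian, so Hana controls Meridian.
Windward holds 65% of Juniper, so Hana controls Juniper.
No other company's threshold is met.
Hana controls 6 companies.

6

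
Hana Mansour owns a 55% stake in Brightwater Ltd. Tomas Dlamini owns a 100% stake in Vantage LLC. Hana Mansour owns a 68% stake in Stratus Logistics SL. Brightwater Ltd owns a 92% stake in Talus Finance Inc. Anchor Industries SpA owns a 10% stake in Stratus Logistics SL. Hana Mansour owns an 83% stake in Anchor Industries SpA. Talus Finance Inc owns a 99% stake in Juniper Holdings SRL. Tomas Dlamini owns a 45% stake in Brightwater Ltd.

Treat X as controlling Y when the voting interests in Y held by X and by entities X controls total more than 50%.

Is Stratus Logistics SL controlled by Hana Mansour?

Hana holds 83% of Anchor, so Hana controls Anchor.
Anchor and Hana together hold 10% + 68% = 78% of Stratus, so Hana controls Stratus.

Yes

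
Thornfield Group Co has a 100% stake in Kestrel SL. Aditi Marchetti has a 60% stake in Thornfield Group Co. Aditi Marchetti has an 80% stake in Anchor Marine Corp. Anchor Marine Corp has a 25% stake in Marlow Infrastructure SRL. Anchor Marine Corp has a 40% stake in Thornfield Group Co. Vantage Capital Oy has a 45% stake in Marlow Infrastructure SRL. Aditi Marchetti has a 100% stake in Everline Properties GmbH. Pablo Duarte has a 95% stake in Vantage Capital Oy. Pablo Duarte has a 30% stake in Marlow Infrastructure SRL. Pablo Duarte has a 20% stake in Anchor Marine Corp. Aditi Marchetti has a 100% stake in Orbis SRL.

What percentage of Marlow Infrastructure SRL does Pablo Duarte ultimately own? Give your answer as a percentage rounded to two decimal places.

Pablo reaches Marlow along 3 paths.
Via Vantage: 95% × 45% = 42.75%.
Via Anchor: 20% × 25% = 5%.
Direct stake: 30% = 30%.
Total: 42.75% + 5% + 30% = 77.75%.

77.75%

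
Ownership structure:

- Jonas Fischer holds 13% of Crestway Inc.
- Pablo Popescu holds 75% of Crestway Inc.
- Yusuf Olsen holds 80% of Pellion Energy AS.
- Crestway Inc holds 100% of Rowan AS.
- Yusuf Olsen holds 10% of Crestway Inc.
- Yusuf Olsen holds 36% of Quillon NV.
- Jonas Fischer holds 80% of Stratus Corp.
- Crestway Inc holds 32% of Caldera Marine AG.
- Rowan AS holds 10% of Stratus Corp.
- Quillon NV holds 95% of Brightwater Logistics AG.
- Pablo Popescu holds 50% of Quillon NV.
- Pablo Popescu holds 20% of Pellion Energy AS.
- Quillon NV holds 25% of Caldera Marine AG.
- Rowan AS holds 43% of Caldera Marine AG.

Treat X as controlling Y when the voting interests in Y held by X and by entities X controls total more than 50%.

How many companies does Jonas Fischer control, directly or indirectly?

1

Jonas holds 80% of Stratus, so Jonas controls Stratus.
No other company's threshold is met.
Jonas controls 1 company.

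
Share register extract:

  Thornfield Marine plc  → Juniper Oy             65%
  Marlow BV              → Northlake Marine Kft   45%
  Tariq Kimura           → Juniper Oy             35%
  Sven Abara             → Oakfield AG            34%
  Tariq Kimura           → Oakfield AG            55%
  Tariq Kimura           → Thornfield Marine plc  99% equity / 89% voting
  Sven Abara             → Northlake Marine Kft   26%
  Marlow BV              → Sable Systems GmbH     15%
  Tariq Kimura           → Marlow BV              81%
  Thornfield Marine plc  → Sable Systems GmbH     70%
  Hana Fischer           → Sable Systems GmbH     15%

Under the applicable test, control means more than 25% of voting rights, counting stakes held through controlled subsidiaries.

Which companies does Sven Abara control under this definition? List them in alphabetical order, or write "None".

Northlake Marine Kft, Oakfield AG

Sven holds 34% of Oakfield, so Sven controls Oakfield.
Sven holds 26% of Northlake, so Sven controls Northlake.
No other company's threshold is met.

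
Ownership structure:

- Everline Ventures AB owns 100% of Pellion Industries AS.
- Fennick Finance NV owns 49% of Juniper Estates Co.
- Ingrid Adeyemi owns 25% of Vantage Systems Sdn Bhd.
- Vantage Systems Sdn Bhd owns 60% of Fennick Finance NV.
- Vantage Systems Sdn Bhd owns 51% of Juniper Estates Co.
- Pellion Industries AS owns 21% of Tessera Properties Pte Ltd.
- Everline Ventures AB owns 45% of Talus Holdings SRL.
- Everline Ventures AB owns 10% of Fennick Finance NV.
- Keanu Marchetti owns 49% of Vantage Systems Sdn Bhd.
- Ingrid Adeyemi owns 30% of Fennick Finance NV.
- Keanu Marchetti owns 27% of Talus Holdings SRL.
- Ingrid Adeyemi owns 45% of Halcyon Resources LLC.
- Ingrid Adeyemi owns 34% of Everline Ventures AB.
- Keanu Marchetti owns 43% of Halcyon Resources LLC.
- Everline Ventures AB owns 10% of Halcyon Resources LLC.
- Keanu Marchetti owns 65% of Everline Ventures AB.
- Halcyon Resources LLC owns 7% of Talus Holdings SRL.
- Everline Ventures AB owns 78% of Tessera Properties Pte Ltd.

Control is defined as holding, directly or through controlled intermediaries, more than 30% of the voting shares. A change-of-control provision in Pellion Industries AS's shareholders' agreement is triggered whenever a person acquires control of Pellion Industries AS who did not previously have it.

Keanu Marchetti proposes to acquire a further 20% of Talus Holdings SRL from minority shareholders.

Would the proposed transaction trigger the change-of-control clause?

The purchase changes only Keanu's holdings, so Keanu is the only person who could newly come to control Pellion.
Keanu holds 65% of Everline, so Keanu controls Everline.
Everline holds 100% of Pellion, so Keanu controls Pellion.
So Keanu already controls Pellion before the transaction.
After the purchase, Keanu's direct stake in Talus rises to 27% + 20% = 47%.
Keanu controlled Pellion already, so this is not a new person acquiring control; every other person's position is unchanged or reduced.
No new person acquires control, so the clause is not triggered.

No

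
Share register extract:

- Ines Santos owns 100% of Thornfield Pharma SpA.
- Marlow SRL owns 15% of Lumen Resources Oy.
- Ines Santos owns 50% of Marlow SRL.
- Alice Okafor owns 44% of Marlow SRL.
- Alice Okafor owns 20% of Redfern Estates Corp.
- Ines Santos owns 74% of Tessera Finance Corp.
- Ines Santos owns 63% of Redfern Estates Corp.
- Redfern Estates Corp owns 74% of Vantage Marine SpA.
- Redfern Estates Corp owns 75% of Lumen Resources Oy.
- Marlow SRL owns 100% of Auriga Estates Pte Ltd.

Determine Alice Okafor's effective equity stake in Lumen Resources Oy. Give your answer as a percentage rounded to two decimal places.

Alice reaches Lumen along 2 paths.
Via Redfern: 20% × 75% = 15%.
Via Marlow: 44% × 15% = 6.6%.
Total: 15% + 6.6% = 21.6%.
Rounded: 21.60%.

21.60%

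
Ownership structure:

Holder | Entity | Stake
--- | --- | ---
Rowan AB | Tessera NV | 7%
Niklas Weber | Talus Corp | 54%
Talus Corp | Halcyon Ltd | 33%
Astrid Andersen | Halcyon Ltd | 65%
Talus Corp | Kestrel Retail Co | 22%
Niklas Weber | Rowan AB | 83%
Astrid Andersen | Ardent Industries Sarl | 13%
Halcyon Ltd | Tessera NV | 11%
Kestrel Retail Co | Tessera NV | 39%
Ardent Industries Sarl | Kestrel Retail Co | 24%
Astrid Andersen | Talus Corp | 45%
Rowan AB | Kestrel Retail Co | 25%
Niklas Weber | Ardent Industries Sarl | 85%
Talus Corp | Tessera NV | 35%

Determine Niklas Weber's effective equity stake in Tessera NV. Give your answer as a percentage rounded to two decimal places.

47.35%

Niklas reaches Tessera along 6 paths.
Via Talus → Kestrel: 54% × 22% × 39% = 4.6332%.
Via Rowan → Kestrel: 83% × 25% × 39% = 8.0925%.
Via Ardent → Kestrel: 85% × 24% × 39% = 7.956%.
Via Rowan: 83% × 7% = 5.81%.
Via Talus: 54% × 35% = 18.9%.
Via Talus → Halcyon: 54% × 33% × 11% = 1.9602%.
Total: 4.6332% + 8.0925% + 7.956% + 5.81% + 18.9% + 1.9602% = 47.3519%.
Rounded: 47.35%.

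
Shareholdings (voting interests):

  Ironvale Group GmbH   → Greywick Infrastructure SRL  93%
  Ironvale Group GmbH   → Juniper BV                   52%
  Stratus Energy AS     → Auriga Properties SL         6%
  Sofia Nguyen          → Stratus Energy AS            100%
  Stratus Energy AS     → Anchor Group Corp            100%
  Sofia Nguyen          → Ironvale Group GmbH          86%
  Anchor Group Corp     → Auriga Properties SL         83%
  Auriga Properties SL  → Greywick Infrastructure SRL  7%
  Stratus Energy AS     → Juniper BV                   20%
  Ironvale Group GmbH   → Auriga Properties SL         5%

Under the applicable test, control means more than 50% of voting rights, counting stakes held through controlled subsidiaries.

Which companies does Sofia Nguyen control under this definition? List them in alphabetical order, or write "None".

Anchor Group Corp, Auriga Properties SL, Greywick Infrastructure SRL, Ironvale Group GmbH, Juniper BV, Stratus Energy AS

Sofia holds 86% of Ironvale, so Sofia controls Ironvale.
Sofia holds 100% of Stratus, so Sofia controls Stratus.
Stratus holds 100% of Anchor, so Sofia controls Anchor.
Stratus and Anchor and Ironvale together hold 6% + 83% + 5% = 94% of Auriga, so Sofia controls Auriga.
Ironvale and Auriga together hold 93% + 7% = 100% of Greywick, so Sofia controls Greywick.
Stratus and Ironvale together hold 20% + 52% = 72% of Juniper, so Sofia controls Juniper.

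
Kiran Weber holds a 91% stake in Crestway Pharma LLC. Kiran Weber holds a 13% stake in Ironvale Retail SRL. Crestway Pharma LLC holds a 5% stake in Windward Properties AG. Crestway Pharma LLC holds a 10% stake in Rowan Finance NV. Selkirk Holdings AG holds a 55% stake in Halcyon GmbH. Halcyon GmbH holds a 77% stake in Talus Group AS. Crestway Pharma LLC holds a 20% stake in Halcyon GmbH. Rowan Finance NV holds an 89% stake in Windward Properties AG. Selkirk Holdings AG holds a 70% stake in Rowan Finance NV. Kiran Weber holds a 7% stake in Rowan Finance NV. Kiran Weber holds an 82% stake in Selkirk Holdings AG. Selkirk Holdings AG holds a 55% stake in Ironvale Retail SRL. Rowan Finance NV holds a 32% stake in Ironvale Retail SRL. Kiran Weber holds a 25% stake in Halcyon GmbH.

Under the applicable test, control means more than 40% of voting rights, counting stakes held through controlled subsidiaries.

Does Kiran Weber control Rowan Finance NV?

Kiran holds 91% of Crestway, so Kiran controls Crestway.
Kiran holds 82% of Selkirk, so Kiran controls Selkirk.
Kiran and Crestway and Selkirk together hold 7% + 10% + 70% = 87% of Rowan, so Kiran controls Rowan.

Yes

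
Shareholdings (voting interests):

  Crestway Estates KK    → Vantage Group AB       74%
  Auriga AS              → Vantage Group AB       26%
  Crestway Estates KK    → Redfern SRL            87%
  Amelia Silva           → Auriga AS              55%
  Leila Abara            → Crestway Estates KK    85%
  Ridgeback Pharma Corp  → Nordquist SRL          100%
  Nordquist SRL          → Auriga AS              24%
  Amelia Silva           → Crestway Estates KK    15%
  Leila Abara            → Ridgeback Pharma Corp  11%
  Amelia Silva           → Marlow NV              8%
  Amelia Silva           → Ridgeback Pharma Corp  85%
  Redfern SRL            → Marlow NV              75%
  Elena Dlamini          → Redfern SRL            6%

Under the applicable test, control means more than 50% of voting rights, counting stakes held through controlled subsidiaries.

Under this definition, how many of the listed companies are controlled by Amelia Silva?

3

Amelia holds 85% of Ridgeback, so Amelia controls Ridgeback.
Ridgeback holds 100% of Nordquist, so Amelia controls Nordquist.
Nordquist and Amelia together hold 24% + 55% = 79% of Auriga, so Amelia controls Auriga.
No other company's threshold is met.
Amelia controls 3 companies.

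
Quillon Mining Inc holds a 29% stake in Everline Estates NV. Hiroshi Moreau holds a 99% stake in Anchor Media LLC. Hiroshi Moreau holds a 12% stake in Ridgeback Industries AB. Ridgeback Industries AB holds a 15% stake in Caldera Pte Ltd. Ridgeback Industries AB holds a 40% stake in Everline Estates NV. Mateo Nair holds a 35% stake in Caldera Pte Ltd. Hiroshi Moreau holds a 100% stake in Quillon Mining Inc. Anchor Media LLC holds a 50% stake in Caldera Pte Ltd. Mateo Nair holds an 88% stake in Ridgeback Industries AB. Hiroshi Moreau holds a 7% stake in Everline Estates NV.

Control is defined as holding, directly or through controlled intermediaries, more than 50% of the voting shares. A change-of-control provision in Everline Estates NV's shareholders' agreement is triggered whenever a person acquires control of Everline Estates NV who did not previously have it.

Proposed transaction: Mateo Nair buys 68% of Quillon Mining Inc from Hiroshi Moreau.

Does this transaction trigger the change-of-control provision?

Yes

The purchase adds only to Mateo's holdings (Hiroshi's stake shrinks), so Mateo is the only person who could newly come to control Everline.
Mateo holds 88% of Ridgeback, so Mateo controls Ridgeback.
In Everline, Mateo's side holds only 40%, not > 50%.
So before the transaction, Mateo does not control Everline.
After the purchase, Mateo holds 68% of Quillon directly, and Hiroshi's stake falls to 32%.
Mateo holds 68% of Quillon, so Mateo controls Quillon.
Ridgeback and Quillon together hold 40% + 29% = 69% of Everline, so Mateo controls Everline.
Mateo did not control Everline before and does after, so the clause is triggered.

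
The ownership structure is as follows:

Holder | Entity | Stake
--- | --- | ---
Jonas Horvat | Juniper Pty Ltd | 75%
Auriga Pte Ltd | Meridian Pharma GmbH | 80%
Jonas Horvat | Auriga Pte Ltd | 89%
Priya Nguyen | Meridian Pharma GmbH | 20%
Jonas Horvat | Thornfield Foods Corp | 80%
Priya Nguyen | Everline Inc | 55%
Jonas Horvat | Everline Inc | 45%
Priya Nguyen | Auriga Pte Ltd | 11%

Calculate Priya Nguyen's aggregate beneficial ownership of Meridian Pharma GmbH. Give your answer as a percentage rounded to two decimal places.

Priya reaches Meridian along 2 paths.
Via Auriga: 11% × 80% = 8.8%.
Direct stake: 20% = 20%.
Total: 8.8% + 20% = 28.8%.
Rounded: 28.80%.

28.80%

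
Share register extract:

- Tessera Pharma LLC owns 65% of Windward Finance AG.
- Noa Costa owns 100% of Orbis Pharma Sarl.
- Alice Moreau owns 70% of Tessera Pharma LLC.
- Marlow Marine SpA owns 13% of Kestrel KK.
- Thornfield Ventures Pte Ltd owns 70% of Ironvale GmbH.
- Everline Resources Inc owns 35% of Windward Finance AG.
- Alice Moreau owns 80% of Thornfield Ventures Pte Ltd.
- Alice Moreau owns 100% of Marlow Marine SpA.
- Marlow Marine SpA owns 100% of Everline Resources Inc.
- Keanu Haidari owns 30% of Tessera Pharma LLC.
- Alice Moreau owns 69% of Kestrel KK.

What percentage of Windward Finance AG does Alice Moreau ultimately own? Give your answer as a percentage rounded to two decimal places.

80.50%

Alice reaches Windward along 2 paths.
Via Tessera: 70% × 65% = 45.5%.
Via Marlow → Everline: 100% × 100% × 35% = 35%.
Total: 45.5% + 35% = 80.5%.
Rounded: 80.50%.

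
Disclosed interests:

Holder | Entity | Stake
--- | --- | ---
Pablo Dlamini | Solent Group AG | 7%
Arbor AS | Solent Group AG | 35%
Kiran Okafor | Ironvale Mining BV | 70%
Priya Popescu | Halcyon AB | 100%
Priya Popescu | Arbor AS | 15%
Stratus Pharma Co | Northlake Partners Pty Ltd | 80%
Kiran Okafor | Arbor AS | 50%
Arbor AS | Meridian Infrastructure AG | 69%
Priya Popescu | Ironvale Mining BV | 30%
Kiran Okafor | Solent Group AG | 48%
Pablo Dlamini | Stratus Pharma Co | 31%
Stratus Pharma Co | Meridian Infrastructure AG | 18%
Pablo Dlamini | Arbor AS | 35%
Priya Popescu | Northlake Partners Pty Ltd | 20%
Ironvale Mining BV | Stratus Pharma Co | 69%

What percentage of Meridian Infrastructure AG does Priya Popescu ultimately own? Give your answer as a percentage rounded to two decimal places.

Priya reaches Meridian along 2 paths.
Via Arbor: 15% × 69% = 10.35%.
Via Ironvale → Stratus: 30% × 69% × 18% = 3.726%.
Total: 10.35% + 3.726% = 14.076%.
Rounded: 14.08%.

14.08%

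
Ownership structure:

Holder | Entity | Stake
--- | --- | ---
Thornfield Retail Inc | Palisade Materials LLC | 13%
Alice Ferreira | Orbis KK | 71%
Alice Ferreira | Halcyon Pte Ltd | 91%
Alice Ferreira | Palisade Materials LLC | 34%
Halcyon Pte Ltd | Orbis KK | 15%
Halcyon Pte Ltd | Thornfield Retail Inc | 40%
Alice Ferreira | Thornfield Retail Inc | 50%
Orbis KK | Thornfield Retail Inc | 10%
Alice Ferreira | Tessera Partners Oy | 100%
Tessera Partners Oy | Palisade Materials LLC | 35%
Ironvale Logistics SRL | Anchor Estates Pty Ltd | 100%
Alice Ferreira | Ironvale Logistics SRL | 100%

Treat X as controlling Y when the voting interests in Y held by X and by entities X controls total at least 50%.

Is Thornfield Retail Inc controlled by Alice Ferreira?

Alice holds 91% of Halcyon, so Alice controls Halcyon.
Alice and Halcyon together hold 71% + 15% = 86% of Orbis, so Alice controls Orbis.
Alice and Halcyon and Orbis together hold 50% + 40% + 10% = 100% of Thornfield, so Alice controls Thornfield.

Yes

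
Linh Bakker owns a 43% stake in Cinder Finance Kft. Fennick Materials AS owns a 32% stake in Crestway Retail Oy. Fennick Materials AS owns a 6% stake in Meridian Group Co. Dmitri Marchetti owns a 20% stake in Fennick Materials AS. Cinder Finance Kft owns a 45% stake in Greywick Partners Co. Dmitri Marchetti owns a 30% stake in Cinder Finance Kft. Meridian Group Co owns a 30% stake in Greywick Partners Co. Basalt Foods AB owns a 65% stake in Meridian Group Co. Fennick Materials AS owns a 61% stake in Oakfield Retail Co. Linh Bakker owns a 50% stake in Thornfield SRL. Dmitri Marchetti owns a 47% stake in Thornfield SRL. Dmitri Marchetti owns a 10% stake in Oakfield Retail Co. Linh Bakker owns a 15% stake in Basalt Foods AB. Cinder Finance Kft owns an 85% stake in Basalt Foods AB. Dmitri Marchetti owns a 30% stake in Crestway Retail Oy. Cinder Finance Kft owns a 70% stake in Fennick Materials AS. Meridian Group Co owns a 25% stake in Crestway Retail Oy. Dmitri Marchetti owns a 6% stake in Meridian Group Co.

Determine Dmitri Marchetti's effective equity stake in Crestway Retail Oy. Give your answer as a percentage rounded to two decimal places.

Dmitri reaches Crestway along 7 paths.
Via Fennick: 20% × 32% = 6.4%.
Via Cinder → Fennick: 30% × 70% × 32% = 6.72%.
Direct stake: 30% = 30%.
Via Cinder → Basalt → Meridian: 30% × 85% × 65% × 25% = 4.14375%.
Via Meridian: 6% × 25% = 1.5%.
Via Fennick → Meridian: 20% × 6% × 25% = 0.3%.
Via Cinder → Fennick → Meridian: 30% × 70% × 6% × 25% = 0.315%.
Total: 6.4% + 6.72% + 30% + 4.14375% + 1.5% + 0.3% + 0.315% = 49.37875%.
Rounded: 49.38%.

49.38%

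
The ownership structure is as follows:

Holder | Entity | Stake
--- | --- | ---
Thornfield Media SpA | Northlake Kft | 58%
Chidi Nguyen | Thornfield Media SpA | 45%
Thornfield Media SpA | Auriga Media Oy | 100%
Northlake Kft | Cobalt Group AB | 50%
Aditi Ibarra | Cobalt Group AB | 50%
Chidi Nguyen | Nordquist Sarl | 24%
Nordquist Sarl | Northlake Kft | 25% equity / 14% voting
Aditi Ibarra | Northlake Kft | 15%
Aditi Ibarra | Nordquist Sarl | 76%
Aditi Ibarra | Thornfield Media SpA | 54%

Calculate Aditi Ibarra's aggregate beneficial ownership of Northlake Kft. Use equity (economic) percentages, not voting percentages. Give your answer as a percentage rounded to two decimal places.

Aditi reaches Northlake along 3 paths.
Via Nordquist: 76% × 25% = 19%.
Via Thornfield: 54% × 58% = 31.32%.
Direct stake: 15% = 15%.
Total: 19% + 31.32% + 15% = 65.32%.

65.32%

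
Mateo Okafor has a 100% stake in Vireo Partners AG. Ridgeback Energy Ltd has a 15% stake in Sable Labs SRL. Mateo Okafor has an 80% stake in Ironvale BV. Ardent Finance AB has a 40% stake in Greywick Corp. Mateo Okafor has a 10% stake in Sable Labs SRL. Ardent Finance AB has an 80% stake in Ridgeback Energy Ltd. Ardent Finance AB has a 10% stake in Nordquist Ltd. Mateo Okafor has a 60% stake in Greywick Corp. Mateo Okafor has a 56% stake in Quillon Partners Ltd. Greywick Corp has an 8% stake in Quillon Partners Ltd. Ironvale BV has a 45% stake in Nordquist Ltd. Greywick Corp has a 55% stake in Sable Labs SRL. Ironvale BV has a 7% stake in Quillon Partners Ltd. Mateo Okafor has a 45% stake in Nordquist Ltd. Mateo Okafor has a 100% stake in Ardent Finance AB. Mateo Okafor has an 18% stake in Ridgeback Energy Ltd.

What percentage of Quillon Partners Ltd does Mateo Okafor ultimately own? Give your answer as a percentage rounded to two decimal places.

69.60%

Mateo reaches Quillon along 4 paths.
Via Greywick: 60% × 8% = 4.8%.
Via Ardent → Greywick: 100% × 40% × 8% = 3.2%.
Direct stake: 56% = 56%.
Via Ironvale: 80% × 7% = 5.6%.
Total: 4.8% + 3.2% + 56% + 5.6% = 69.6%.
Rounded: 69.60%.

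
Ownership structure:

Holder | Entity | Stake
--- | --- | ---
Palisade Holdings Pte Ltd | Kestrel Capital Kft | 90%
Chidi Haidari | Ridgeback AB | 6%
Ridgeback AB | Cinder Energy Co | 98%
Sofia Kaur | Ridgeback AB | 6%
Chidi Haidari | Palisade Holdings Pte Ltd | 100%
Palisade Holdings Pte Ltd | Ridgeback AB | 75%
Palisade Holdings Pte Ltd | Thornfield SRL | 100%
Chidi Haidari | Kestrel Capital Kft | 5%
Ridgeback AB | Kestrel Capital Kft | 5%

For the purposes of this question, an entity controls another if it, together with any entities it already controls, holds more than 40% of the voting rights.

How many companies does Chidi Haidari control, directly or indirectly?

5

Chidi holds 100% of Palisade, so Chidi controls Palisade.
Chidi and Palisade together hold 6% + 75% = 81% of Ridgeback, so Chidi controls Ridgeback.
Palisade holds 100% of Thornfield, so Chidi controls Thornfield.
Palisade and Ridgeback and Chidi together hold 90% + 5% + 5% = 100% of Kestrel, so Chidi controls Kestrel.
Ridgeback holds 98% of Cinder, so Chidi controls Cinder.
Chidi controls 5 companies.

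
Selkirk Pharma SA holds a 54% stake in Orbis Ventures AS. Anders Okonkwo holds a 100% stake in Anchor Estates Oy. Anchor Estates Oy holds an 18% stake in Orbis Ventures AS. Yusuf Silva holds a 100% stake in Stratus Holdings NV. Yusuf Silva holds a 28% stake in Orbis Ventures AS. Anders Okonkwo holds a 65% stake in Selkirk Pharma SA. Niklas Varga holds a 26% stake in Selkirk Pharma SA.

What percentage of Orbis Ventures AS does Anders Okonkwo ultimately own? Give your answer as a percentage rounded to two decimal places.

53.10%

Anders reaches Orbis along 2 paths.
Via Selkirk: 65% × 54% = 35.1%.
Via Anchor: 100% × 18% = 18%.
Total: 35.1% + 18% = 53.1%.
Rounded: 53.10%.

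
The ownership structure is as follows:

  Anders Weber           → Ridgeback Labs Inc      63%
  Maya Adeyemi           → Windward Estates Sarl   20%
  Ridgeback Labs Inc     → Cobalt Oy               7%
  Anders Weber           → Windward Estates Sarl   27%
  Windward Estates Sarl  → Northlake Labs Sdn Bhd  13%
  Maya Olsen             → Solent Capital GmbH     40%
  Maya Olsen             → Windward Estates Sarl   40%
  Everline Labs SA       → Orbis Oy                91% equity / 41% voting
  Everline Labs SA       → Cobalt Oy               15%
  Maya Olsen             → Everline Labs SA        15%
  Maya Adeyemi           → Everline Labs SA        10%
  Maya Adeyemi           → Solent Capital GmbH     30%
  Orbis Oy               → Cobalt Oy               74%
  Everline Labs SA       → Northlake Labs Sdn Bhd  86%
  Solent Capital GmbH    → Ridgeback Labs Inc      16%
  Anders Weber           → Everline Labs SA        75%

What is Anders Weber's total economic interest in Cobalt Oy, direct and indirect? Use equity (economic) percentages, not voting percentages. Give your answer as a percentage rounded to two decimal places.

Anders reaches Cobalt along 3 paths.
Via Everline → Orbis: 75% × 91% × 74% = 50.505%.
Via Ridgeback: 63% × 7% = 4.41%.
Via Everline: 75% × 15% = 11.25%.
Total: 50.505% + 4.41% + 11.25% = 66.165%.
Rounded: 66.17%.

66.17%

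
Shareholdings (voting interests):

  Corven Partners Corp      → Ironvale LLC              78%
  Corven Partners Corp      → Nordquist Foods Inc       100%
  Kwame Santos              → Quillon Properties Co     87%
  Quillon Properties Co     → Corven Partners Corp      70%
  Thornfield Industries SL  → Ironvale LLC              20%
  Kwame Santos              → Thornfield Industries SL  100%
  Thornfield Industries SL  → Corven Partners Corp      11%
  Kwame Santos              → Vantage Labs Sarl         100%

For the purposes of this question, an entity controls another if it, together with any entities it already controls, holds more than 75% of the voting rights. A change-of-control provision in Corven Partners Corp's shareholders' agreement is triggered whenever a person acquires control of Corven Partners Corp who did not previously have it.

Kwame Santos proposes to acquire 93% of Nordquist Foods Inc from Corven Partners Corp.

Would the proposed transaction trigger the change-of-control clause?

No

The purchase adds only to Kwame's holdings (Corven's stake shrinks), so Kwame is the only person who could newly come to control Corven.
Kwame holds 87% of Quillon, so Kwame controls Quillon.
Kwame holds 100% of Thornfield, so Kwame controls Thornfield.
Quillon and Thornfield together hold 70% + 11% = 81% of Corven, so Kwame controls Corven.
So Kwame already controls Corven before the transaction.
After the purchase, Kwame holds 93% of Nordquist directly, and Corven's stake falls to 7%.
Kwame controlled Corven already, so this is not a new person acquiring control; every other person's position is unchanged or reduced.
No new person acquires control, so the clause is not triggered.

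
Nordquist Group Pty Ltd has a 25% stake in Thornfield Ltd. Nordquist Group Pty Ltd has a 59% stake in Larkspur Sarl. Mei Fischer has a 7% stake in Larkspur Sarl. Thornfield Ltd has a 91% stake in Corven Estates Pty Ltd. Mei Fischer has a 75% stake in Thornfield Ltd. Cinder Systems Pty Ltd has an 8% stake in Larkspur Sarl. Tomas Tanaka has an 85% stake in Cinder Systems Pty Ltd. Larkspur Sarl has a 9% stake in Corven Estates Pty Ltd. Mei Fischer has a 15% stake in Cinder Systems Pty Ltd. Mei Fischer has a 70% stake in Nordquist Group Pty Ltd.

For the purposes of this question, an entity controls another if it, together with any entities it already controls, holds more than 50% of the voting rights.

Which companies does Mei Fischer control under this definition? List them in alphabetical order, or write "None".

Mei holds 70% of Nordquist, so Mei controls Nordquist.
Mei and Nordquist together hold 7% + 59% = 66% of Larkspur, so Mei controls Larkspur.
Nordquist and Mei together hold 25% + 75% = 100% of Thornfield, so Mei controls Thornfield.
Thornfield and Larkspur together hold 91% + 9% = 100% of Corven, so Mei controls Corven.
No other company's threshold is met.

Corven Estates Pty Ltd, Larkspur Sarl, Nordquist Group Pty Ltd, Thornfield Ltd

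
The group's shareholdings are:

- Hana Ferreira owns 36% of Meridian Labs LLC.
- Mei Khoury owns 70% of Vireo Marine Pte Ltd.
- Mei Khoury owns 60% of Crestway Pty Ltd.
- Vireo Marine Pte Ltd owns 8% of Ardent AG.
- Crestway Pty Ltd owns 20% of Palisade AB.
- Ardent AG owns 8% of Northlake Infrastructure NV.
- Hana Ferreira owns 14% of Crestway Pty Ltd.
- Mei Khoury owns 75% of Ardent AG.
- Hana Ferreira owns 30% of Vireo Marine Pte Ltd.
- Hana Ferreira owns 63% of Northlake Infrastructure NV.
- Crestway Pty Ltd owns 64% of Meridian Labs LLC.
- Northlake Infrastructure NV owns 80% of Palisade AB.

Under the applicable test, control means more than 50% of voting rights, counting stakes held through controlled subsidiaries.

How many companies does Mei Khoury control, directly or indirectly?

Mei holds 70% of Vireo, so Mei controls Vireo.
Mei holds 60% of Crestway, so Mei controls Crestway.
Mei and Vireo together hold 75% + 8% = 83% of Ardent, so Mei controls Ardent.
Crestway holds 64% of Meridian, so Mei controls Meridian.
No other company's threshold is met.
Mei controls 4 companies.

4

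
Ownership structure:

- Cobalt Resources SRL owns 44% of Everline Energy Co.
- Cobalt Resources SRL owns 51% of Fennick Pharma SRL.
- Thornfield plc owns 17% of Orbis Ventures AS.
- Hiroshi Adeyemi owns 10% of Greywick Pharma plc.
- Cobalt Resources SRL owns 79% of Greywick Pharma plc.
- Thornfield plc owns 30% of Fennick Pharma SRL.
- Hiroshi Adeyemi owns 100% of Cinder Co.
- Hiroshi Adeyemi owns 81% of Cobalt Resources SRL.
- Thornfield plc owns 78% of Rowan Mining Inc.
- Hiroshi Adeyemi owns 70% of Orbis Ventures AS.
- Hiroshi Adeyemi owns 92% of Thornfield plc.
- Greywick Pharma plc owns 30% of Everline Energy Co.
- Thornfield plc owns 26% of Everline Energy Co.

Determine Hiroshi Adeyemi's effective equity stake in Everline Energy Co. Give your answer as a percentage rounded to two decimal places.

Hiroshi reaches Everline along 4 paths.
Via Cobalt: 81% × 44% = 35.64%.
Via Cobalt → Greywick: 81% × 79% × 30% = 19.197%.
Via Greywick: 10% × 30% = 3%.
Via Thornfield: 92% × 26% = 23.92%.
Total: 35.64% + 19.197% + 3% + 23.92% = 81.757%.
Rounded: 81.76%.

81.76%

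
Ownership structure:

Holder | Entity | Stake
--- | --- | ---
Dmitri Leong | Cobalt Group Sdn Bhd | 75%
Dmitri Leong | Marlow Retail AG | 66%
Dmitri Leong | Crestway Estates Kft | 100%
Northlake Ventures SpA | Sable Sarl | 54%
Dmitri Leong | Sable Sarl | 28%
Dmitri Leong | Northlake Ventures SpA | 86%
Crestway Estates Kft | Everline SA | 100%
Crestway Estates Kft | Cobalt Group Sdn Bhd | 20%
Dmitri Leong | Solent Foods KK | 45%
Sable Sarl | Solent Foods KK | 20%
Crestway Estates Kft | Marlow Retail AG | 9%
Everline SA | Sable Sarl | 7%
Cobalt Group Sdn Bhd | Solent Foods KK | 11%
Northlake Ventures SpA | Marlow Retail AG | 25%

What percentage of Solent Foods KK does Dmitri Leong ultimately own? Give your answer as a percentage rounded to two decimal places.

Dmitri reaches Solent along 6 paths.
Direct stake: 45% = 45%.
Via Crestway → Cobalt: 100% × 20% × 11% = 2.2%.
Via Cobalt: 75% × 11% = 8.25%.
Via Sable: 28% × 20% = 5.6%.
Via Northlake → Sable: 86% × 54% × 20% = 9.288%.
Via Crestway → Everline → Sable: 100% × 100% × 7% × 20% = 1.4%.
Total: 45% + 2.2% + 8.25% + 5.6% + 9.288% + 1.4% = 71.738%.
Rounded: 71.74%.

71.74%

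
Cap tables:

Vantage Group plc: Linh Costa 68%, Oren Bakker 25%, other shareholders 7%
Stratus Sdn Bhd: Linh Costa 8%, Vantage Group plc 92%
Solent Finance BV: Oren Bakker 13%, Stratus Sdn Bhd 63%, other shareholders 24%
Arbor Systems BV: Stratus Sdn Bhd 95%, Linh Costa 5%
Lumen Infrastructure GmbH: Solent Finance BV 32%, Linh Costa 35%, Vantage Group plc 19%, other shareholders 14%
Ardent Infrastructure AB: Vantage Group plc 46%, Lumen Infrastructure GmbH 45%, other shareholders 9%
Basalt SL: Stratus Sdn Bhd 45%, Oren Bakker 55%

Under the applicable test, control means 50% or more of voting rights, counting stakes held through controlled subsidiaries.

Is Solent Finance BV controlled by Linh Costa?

Yes

Linh holds 68% of Vantage, so Linh controls Vantage.
Linh and Vantage together hold 8% + 92% = 100% of Stratus, so Linh controls Stratus.
Stratus holds 63% of Solent, so Linh controls Solent.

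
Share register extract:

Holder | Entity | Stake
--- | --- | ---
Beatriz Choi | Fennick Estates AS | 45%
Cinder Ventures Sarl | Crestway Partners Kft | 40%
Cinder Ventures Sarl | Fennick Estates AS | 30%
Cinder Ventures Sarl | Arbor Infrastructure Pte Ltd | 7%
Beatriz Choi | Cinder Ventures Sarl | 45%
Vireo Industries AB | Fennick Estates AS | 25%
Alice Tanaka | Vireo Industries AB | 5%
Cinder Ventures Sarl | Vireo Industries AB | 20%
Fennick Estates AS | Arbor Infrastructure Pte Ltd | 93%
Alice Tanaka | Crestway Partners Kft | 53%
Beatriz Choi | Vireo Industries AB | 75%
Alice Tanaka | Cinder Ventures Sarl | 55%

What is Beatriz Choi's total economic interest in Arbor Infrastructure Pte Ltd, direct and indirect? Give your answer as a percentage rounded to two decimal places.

77.09%

Beatriz reaches Arbor along 5 paths.
Via Cinder → Vireo → Fennick: 45% × 20% × 25% × 93% = 2.0925%.
Via Vireo → Fennick: 75% × 25% × 93% = 17.4375%.
Via Cinder → Fennick: 45% × 30% × 93% = 12.555%.
Via Fennick: 45% × 93% = 41.85%.
Via Cinder: 45% × 7% = 3.15%.
Total: 2.0925% + 17.4375% + 12.555% + 41.85% + 3.15% = 77.085%.
Rounded: 77.09%.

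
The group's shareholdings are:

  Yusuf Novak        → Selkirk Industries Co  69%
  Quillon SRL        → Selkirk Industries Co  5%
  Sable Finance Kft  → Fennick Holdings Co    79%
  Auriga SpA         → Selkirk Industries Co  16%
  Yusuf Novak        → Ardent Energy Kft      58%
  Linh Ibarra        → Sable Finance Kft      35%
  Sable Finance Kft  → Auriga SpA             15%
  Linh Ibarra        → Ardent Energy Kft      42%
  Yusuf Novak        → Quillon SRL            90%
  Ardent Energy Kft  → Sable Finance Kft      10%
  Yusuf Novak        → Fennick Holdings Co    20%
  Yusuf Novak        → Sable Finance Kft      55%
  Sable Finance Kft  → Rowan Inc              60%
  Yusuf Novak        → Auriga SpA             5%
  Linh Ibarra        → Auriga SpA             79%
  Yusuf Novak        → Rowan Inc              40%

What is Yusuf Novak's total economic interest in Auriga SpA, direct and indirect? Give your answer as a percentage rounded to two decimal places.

Yusuf reaches Auriga along 3 paths.
Direct stake: 5% = 5%.
Via Ardent → Sable: 58% × 10% × 15% = 0.87%.
Via Sable: 55% × 15% = 8.25%.
Total: 5% + 0.87% + 8.25% = 14.12%.

14.12%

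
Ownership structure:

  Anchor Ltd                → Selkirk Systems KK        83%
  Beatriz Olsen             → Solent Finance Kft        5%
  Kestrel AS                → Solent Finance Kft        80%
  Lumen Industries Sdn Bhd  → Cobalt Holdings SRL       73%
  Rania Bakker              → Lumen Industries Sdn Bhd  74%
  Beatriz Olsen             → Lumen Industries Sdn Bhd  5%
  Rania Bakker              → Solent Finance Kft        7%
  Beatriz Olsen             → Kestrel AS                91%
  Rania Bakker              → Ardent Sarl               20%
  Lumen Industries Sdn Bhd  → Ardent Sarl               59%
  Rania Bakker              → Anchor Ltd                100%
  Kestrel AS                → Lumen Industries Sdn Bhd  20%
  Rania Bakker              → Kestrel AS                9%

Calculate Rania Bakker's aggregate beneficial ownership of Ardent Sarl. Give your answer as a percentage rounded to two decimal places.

64.72%

Rania reaches Ardent along 3 paths.
Via Lumen: 74% × 59% = 43.66%.
Via Kestrel → Lumen: 9% × 20% × 59% = 1.062%.
Direct stake: 20% = 20%.
Total: 43.66% + 1.062% + 20% = 64.722%.
Rounded: 64.72%.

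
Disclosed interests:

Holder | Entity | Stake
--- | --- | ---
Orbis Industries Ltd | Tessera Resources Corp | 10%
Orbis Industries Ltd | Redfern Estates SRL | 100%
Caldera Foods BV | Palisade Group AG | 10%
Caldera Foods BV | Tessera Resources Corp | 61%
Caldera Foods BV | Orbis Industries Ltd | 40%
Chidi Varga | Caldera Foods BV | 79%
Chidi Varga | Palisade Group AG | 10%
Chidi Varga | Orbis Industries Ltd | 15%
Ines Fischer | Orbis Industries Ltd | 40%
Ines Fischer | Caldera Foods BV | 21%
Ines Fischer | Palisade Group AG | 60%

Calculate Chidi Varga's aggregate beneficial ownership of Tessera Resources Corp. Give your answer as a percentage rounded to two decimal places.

52.85%

Chidi reaches Tessera along 3 paths.
Via Caldera → Orbis: 79% × 40% × 10% = 3.16%.
Via Orbis: 15% × 10% = 1.5%.
Via Caldera: 79% × 61% = 48.19%.
Total: 3.16% + 1.5% + 48.19% = 52.85%.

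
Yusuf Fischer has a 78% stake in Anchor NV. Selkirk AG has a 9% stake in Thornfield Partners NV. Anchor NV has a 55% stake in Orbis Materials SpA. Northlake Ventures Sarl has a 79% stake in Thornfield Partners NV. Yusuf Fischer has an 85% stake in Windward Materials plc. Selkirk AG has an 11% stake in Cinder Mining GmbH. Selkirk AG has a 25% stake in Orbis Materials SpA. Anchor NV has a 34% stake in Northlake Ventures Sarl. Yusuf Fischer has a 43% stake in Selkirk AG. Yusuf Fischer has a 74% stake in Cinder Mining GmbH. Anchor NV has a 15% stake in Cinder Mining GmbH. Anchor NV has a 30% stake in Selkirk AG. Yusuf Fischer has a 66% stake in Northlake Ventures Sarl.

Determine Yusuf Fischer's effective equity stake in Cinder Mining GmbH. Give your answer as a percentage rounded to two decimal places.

93.00%

Yusuf reaches Cinder along 4 paths.
Via Anchor: 78% × 15% = 11.7%.
Direct stake: 74% = 74%.
Via Selkirk: 43% × 11% = 4.73%.
Via Anchor → Selkirk: 78% × 30% × 11% = 2.574%.
Total: 11.7% + 74% + 4.73% + 2.574% = 93.004%.
Rounded: 93.00%.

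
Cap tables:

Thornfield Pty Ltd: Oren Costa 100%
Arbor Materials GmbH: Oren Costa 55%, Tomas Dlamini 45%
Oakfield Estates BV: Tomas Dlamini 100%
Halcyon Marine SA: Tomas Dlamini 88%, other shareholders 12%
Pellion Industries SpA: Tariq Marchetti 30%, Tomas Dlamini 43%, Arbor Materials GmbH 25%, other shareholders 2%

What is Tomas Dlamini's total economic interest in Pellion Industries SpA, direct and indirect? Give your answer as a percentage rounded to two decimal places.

54.25%

Tomas reaches Pellion along 2 paths.
Direct stake: 43% = 43%.
Via Arbor: 45% × 25% = 11.25%.
Total: 43% + 11.25% = 54.25%.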